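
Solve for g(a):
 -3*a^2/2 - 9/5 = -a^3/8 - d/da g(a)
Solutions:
 g(a) = C1 - a^4/32 + a^3/2 + 9*a/5


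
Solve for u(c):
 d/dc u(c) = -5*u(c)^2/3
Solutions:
 u(c) = 3/(C1 + 5*c)


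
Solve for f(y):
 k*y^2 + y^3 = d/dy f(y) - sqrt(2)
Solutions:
 f(y) = C1 + k*y^3/3 + y^4/4 + sqrt(2)*y


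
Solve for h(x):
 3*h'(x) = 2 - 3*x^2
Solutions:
 h(x) = C1 - x^3/3 + 2*x/3


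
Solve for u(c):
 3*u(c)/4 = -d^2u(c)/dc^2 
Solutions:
 u(c) = C1*sin(sqrt(3)*c/2) + C2*cos(sqrt(3)*c/2)


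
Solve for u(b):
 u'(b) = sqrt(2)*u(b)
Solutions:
 u(b) = C1*exp(sqrt(2)*b)


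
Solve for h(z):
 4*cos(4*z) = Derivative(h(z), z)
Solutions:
 h(z) = C1 + sin(4*z)


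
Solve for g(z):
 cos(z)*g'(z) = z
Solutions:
 g(z) = C1 + Integral(z/cos(z), z)


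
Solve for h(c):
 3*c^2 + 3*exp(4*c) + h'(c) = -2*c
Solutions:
 h(c) = C1 - c^3 - c^2 - 3*exp(4*c)/4


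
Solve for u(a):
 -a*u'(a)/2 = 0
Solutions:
 u(a) = C1


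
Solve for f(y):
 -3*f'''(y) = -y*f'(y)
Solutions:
 f(y) = C1 + Integral(C2*airyai(3^(2/3)*y/3) + C3*airybi(3^(2/3)*y/3), y)


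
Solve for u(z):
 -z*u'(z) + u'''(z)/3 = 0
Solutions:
 u(z) = C1 + Integral(C2*airyai(3^(1/3)*z) + C3*airybi(3^(1/3)*z), z)


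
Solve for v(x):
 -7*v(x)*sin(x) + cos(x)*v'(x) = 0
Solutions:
 v(x) = C1/cos(x)^7


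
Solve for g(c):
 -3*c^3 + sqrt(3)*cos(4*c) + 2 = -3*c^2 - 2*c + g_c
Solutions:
 g(c) = C1 - 3*c^4/4 + c^3 + c^2 + 2*c + sqrt(3)*sin(4*c)/4


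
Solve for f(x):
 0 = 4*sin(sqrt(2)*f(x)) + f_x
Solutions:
 f(x) = sqrt(2)*(pi - acos((-exp(2*sqrt(2)*C1) - exp(8*sqrt(2)*x))/(exp(2*sqrt(2)*C1) - exp(8*sqrt(2)*x)))/2)
 f(x) = sqrt(2)*acos((-exp(2*sqrt(2)*C1) - exp(8*sqrt(2)*x))/(exp(2*sqrt(2)*C1) - exp(8*sqrt(2)*x)))/2


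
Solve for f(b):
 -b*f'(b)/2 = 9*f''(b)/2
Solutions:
 f(b) = C1 + C2*erf(sqrt(2)*b/6)


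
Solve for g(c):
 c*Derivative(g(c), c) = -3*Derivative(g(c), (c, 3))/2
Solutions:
 g(c) = C1 + Integral(C2*airyai(-2^(1/3)*3^(2/3)*c/3) + C3*airybi(-2^(1/3)*3^(2/3)*c/3), c)


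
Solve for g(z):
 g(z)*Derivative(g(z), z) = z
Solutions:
 g(z) = -sqrt(C1 + z^2)
 g(z) = sqrt(C1 + z^2)


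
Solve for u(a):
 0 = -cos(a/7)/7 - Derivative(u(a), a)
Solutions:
 u(a) = C1 - sin(a/7)


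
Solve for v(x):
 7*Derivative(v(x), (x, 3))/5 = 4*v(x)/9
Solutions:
 v(x) = C3*exp(2940^(1/3)*x/21) + (C1*sin(3^(5/6)*980^(1/3)*x/42) + C2*cos(3^(5/6)*980^(1/3)*x/42))*exp(-2940^(1/3)*x/42)


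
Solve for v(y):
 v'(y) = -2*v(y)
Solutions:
 v(y) = C1*exp(-2*y)


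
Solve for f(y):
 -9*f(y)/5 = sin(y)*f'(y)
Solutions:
 f(y) = C1*(cos(y) + 1)^(9/10)/(cos(y) - 1)^(9/10)


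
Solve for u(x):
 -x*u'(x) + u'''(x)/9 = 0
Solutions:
 u(x) = C1 + Integral(C2*airyai(3^(2/3)*x) + C3*airybi(3^(2/3)*x), x)


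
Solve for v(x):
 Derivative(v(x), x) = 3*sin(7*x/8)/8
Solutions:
 v(x) = C1 - 3*cos(7*x/8)/7


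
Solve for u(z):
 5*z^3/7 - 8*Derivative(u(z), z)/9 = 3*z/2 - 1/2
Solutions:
 u(z) = C1 + 45*z^4/224 - 27*z^2/32 + 9*z/16


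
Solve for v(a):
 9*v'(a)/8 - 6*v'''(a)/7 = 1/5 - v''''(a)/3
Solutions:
 v(a) = C1 + C2*exp(3*a*(32*2^(1/3)/(7*sqrt(609) + 215)^(1/3) + 2^(2/3)*(7*sqrt(609) + 215)^(1/3) + 16)/56)*sin(3*2^(1/3)*sqrt(3)*a*(-2^(1/3)*(7*sqrt(609) + 215)^(1/3) + 32/(7*sqrt(609) + 215)^(1/3))/56) + C3*exp(3*a*(32*2^(1/3)/(7*sqrt(609) + 215)^(1/3) + 2^(2/3)*(7*sqrt(609) + 215)^(1/3) + 16)/56)*cos(3*2^(1/3)*sqrt(3)*a*(-2^(1/3)*(7*sqrt(609) + 215)^(1/3) + 32/(7*sqrt(609) + 215)^(1/3))/56) + C4*exp(3*a*(-2^(2/3)*(7*sqrt(609) + 215)^(1/3) - 32*2^(1/3)/(7*sqrt(609) + 215)^(1/3) + 8)/28) + 8*a/45


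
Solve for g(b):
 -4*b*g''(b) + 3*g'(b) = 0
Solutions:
 g(b) = C1 + C2*b^(7/4)


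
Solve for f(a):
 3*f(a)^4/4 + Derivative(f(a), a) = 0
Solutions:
 f(a) = 2^(2/3)*(1/(C1 + 9*a))^(1/3)
 f(a) = (-6^(2/3) - 3*2^(2/3)*3^(1/6)*I)*(1/(C1 + 3*a))^(1/3)/6
 f(a) = (-6^(2/3) + 3*2^(2/3)*3^(1/6)*I)*(1/(C1 + 3*a))^(1/3)/6


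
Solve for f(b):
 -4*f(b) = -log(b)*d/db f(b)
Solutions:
 f(b) = C1*exp(4*li(b))


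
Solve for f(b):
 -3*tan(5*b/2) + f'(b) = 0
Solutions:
 f(b) = C1 - 6*log(cos(5*b/2))/5


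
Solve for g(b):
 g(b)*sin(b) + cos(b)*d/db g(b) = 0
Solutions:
 g(b) = C1*cos(b)


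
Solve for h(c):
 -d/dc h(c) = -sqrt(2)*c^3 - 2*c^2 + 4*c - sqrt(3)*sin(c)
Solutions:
 h(c) = C1 + sqrt(2)*c^4/4 + 2*c^3/3 - 2*c^2 - sqrt(3)*cos(c)


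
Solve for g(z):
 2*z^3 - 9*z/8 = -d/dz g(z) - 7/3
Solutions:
 g(z) = C1 - z^4/2 + 9*z^2/16 - 7*z/3


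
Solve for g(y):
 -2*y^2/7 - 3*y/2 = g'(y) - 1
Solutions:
 g(y) = C1 - 2*y^3/21 - 3*y^2/4 + y


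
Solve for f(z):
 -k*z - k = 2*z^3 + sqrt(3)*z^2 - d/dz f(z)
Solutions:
 f(z) = C1 + k*z^2/2 + k*z + z^4/2 + sqrt(3)*z^3/3


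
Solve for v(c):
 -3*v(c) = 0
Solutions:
 v(c) = 0


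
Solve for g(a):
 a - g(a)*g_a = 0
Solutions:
 g(a) = -sqrt(C1 + a^2)
 g(a) = sqrt(C1 + a^2)


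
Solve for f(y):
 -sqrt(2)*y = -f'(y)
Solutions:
 f(y) = C1 + sqrt(2)*y^2/2


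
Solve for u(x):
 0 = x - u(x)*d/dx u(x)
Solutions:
 u(x) = -sqrt(C1 + x^2)
 u(x) = sqrt(C1 + x^2)


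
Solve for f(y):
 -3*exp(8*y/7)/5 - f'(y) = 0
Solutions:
 f(y) = C1 - 21*exp(8*y/7)/40


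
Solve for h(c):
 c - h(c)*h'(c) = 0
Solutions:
 h(c) = -sqrt(C1 + c^2)
 h(c) = sqrt(C1 + c^2)


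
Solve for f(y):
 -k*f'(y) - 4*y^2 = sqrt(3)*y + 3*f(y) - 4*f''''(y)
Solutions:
 f(y) = C1*exp(y*(-2^(1/6)*sqrt((k^2 + sqrt(k^4 + 1024))^(1/3)/4 - 2*2^(1/3)/(k^2 + sqrt(k^4 + 1024))^(1/3)) + sqrt(-2^(5/6)*k/(4*sqrt((k^2 + sqrt(k^4 + 1024))^(1/3)/4 - 2*2^(1/3)/(k^2 + sqrt(k^4 + 1024))^(1/3))) - 2^(1/3)*(k^2 + sqrt(k^4 + 1024))^(1/3)/4 + 2*2^(2/3)/(k^2 + sqrt(k^4 + 1024))^(1/3)))/2) + C2*exp(-y*(2^(1/6)*sqrt((k^2 + sqrt(k^4 + 1024))^(1/3)/4 - 2*2^(1/3)/(k^2 + sqrt(k^4 + 1024))^(1/3)) + sqrt(-2^(5/6)*k/(4*sqrt((k^2 + sqrt(k^4 + 1024))^(1/3)/4 - 2*2^(1/3)/(k^2 + sqrt(k^4 + 1024))^(1/3))) - 2^(1/3)*(k^2 + sqrt(k^4 + 1024))^(1/3)/4 + 2*2^(2/3)/(k^2 + sqrt(k^4 + 1024))^(1/3)))/2) + C3*exp(y*(2^(1/6)*sqrt((k^2 + sqrt(k^4 + 1024))^(1/3)/4 - 2*2^(1/3)/(k^2 + sqrt(k^4 + 1024))^(1/3)) - sqrt(2^(5/6)*k/(4*sqrt((k^2 + sqrt(k^4 + 1024))^(1/3)/4 - 2*2^(1/3)/(k^2 + sqrt(k^4 + 1024))^(1/3))) - 2^(1/3)*(k^2 + sqrt(k^4 + 1024))^(1/3)/4 + 2*2^(2/3)/(k^2 + sqrt(k^4 + 1024))^(1/3)))/2) + C4*exp(y*(2^(1/6)*sqrt((k^2 + sqrt(k^4 + 1024))^(1/3)/4 - 2*2^(1/3)/(k^2 + sqrt(k^4 + 1024))^(1/3)) + sqrt(2^(5/6)*k/(4*sqrt((k^2 + sqrt(k^4 + 1024))^(1/3)/4 - 2*2^(1/3)/(k^2 + sqrt(k^4 + 1024))^(1/3))) - 2^(1/3)*(k^2 + sqrt(k^4 + 1024))^(1/3)/4 + 2*2^(2/3)/(k^2 + sqrt(k^4 + 1024))^(1/3)))/2) - 8*k^2/27 + 8*k*y/9 + sqrt(3)*k/9 - 4*y^2/3 - sqrt(3)*y/3


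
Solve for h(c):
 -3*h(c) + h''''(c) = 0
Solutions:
 h(c) = C1*exp(-3^(1/4)*c) + C2*exp(3^(1/4)*c) + C3*sin(3^(1/4)*c) + C4*cos(3^(1/4)*c)


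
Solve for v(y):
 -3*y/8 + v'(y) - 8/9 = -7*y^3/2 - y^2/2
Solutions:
 v(y) = C1 - 7*y^4/8 - y^3/6 + 3*y^2/16 + 8*y/9


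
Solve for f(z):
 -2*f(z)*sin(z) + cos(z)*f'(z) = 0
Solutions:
 f(z) = C1/cos(z)^2


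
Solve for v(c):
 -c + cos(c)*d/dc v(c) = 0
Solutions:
 v(c) = C1 + Integral(c/cos(c), c)


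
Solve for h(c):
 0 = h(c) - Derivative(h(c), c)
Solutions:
 h(c) = C1*exp(c)


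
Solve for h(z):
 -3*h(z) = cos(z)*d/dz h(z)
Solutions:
 h(z) = C1*(sin(z) - 1)^(3/2)/(sin(z) + 1)^(3/2)


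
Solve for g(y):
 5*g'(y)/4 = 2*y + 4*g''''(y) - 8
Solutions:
 g(y) = C1 + C4*exp(2^(2/3)*5^(1/3)*y/4) + 4*y^2/5 - 32*y/5 + (C2*sin(2^(2/3)*sqrt(3)*5^(1/3)*y/8) + C3*cos(2^(2/3)*sqrt(3)*5^(1/3)*y/8))*exp(-2^(2/3)*5^(1/3)*y/8)


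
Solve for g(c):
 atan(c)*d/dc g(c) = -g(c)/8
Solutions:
 g(c) = C1*exp(-Integral(1/atan(c), c)/8)


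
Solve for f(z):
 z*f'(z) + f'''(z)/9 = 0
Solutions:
 f(z) = C1 + Integral(C2*airyai(-3^(2/3)*z) + C3*airybi(-3^(2/3)*z), z)


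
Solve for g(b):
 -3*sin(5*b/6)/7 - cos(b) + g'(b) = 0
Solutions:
 g(b) = C1 + sin(b) - 18*cos(5*b/6)/35


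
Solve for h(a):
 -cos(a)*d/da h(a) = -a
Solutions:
 h(a) = C1 + Integral(a/cos(a), a)


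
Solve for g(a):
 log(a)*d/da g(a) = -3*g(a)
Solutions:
 g(a) = C1*exp(-3*li(a))


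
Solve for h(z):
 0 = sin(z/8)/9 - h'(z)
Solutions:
 h(z) = C1 - 8*cos(z/8)/9


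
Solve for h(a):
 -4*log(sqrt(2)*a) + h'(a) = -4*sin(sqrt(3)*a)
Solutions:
 h(a) = C1 + 4*a*log(a) - 4*a + 2*a*log(2) + 4*sqrt(3)*cos(sqrt(3)*a)/3


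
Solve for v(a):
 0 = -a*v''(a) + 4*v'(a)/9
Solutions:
 v(a) = C1 + C2*a^(13/9)


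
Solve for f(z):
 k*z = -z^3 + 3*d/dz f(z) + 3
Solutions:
 f(z) = C1 + k*z^2/6 + z^4/12 - z


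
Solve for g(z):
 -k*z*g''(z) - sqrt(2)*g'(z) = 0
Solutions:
 g(z) = C1 + z^(((re(k) - sqrt(2))*re(k) + im(k)^2)/(re(k)^2 + im(k)^2))*(C2*sin(sqrt(2)*log(z)*Abs(im(k))/(re(k)^2 + im(k)^2)) + C3*cos(sqrt(2)*log(z)*im(k)/(re(k)^2 + im(k)^2)))


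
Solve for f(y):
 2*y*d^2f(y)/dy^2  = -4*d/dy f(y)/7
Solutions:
 f(y) = C1 + C2*y^(5/7)


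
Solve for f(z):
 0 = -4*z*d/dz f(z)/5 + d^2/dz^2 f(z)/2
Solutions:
 f(z) = C1 + C2*erfi(2*sqrt(5)*z/5)


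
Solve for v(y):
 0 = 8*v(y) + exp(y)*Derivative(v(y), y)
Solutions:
 v(y) = C1*exp(8*exp(-y))


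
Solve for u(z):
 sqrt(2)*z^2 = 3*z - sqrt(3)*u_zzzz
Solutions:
 u(z) = C1 + C2*z + C3*z^2 + C4*z^3 - sqrt(6)*z^6/1080 + sqrt(3)*z^5/120


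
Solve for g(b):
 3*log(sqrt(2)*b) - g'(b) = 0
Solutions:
 g(b) = C1 + 3*b*log(b) - 3*b + 3*b*log(2)/2


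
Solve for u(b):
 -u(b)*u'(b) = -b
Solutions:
 u(b) = -sqrt(C1 + b^2)
 u(b) = sqrt(C1 + b^2)


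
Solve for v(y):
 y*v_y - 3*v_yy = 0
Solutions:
 v(y) = C1 + C2*erfi(sqrt(6)*y/6)


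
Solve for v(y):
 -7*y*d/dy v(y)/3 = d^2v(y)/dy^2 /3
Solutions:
 v(y) = C1 + C2*erf(sqrt(14)*y/2)


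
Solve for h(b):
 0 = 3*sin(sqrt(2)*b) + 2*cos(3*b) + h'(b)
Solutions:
 h(b) = C1 - 2*sin(3*b)/3 + 3*sqrt(2)*cos(sqrt(2)*b)/2


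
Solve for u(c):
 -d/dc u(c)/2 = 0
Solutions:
 u(c) = C1


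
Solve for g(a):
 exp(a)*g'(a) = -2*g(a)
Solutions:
 g(a) = C1*exp(2*exp(-a))


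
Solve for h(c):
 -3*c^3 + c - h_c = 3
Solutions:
 h(c) = C1 - 3*c^4/4 + c^2/2 - 3*c


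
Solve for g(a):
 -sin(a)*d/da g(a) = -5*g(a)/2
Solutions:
 g(a) = C1*(cos(a) - 1)^(5/4)/(cos(a) + 1)^(5/4)


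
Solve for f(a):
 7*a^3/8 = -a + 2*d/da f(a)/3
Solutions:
 f(a) = C1 + 21*a^4/64 + 3*a^2/4


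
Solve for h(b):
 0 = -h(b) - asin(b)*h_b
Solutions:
 h(b) = C1*exp(-Integral(1/asin(b), b))


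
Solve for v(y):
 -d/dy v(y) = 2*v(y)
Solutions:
 v(y) = C1*exp(-2*y)


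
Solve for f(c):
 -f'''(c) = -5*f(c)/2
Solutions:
 f(c) = C3*exp(2^(2/3)*5^(1/3)*c/2) + (C1*sin(2^(2/3)*sqrt(3)*5^(1/3)*c/4) + C2*cos(2^(2/3)*sqrt(3)*5^(1/3)*c/4))*exp(-2^(2/3)*5^(1/3)*c/4)


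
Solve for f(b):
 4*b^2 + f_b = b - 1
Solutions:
 f(b) = C1 - 4*b^3/3 + b^2/2 - b


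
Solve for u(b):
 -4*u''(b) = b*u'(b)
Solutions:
 u(b) = C1 + C2*erf(sqrt(2)*b/4)


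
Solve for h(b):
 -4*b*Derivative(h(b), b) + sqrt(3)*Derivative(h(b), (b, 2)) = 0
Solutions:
 h(b) = C1 + C2*erfi(sqrt(2)*3^(3/4)*b/3)


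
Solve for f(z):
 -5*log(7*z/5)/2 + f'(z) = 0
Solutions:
 f(z) = C1 + 5*z*log(z)/2 - 5*z*log(5)/2 - 5*z/2 + 5*z*log(7)/2


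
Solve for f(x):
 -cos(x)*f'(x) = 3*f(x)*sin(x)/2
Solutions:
 f(x) = C1*cos(x)^(3/2)


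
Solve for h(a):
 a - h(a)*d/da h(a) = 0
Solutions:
 h(a) = -sqrt(C1 + a^2)
 h(a) = sqrt(C1 + a^2)


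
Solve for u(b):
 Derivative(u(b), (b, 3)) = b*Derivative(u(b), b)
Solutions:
 u(b) = C1 + Integral(C2*airyai(b) + C3*airybi(b), b)


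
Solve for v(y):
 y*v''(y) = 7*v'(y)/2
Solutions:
 v(y) = C1 + C2*y^(9/2)


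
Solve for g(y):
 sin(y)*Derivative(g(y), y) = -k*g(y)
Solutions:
 g(y) = C1*exp(k*(-log(cos(y) - 1) + log(cos(y) + 1))/2)


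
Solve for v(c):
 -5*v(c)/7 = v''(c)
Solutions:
 v(c) = C1*sin(sqrt(35)*c/7) + C2*cos(sqrt(35)*c/7)


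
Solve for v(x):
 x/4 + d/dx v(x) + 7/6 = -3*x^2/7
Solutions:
 v(x) = C1 - x^3/7 - x^2/8 - 7*x/6


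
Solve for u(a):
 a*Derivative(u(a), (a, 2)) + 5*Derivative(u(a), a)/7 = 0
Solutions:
 u(a) = C1 + C2*a^(2/7)


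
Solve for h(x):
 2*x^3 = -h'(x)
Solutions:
 h(x) = C1 - x^4/2


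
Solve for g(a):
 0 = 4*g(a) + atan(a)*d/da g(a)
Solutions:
 g(a) = C1*exp(-4*Integral(1/atan(a), a))


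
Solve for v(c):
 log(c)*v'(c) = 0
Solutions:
 v(c) = C1


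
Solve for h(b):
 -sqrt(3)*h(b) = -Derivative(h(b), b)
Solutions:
 h(b) = C1*exp(sqrt(3)*b)


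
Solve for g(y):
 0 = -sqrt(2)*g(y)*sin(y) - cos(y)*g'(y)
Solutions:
 g(y) = C1*cos(y)^(sqrt(2))


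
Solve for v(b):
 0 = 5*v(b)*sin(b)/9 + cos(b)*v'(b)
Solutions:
 v(b) = C1*cos(b)^(5/9)


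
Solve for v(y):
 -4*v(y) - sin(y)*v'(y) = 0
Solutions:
 v(y) = C1*(cos(y)^2 + 2*cos(y) + 1)/(cos(y)^2 - 2*cos(y) + 1)


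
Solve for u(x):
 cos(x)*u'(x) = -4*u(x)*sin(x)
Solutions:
 u(x) = C1*cos(x)^4


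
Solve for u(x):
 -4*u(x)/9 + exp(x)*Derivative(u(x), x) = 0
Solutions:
 u(x) = C1*exp(-4*exp(-x)/9)


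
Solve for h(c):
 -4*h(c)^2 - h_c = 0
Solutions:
 h(c) = 1/(C1 + 4*c)


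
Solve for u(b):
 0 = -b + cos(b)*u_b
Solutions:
 u(b) = C1 + Integral(b/cos(b), b)


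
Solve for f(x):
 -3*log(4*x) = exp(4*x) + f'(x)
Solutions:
 f(x) = C1 - 3*x*log(x) + 3*x*(1 - 2*log(2)) - exp(4*x)/4


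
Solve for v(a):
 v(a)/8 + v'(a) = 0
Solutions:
 v(a) = C1*exp(-a/8)


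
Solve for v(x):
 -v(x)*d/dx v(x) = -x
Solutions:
 v(x) = -sqrt(C1 + x^2)
 v(x) = sqrt(C1 + x^2)


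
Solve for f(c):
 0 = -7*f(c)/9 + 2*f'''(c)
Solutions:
 f(c) = C3*exp(84^(1/3)*c/6) + (C1*sin(28^(1/3)*3^(5/6)*c/12) + C2*cos(28^(1/3)*3^(5/6)*c/12))*exp(-84^(1/3)*c/12)


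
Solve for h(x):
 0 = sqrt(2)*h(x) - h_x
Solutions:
 h(x) = C1*exp(sqrt(2)*x)


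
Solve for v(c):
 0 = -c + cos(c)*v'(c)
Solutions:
 v(c) = C1 + Integral(c/cos(c), c)


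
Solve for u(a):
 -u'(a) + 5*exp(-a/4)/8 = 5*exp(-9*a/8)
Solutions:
 u(a) = C1 - 5*exp(-a/4)/2 + 40*exp(-9*a/8)/9


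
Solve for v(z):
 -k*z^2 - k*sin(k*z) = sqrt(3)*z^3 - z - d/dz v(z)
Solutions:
 v(z) = C1 + k*z^3/3 + sqrt(3)*z^4/4 - z^2/2 - cos(k*z)


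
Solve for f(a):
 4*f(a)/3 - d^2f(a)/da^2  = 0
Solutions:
 f(a) = C1*exp(-2*sqrt(3)*a/3) + C2*exp(2*sqrt(3)*a/3)


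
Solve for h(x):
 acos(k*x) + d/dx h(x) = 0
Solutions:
 h(x) = C1 - Piecewise((x*acos(k*x) - sqrt(-k^2*x^2 + 1)/k, Ne(k, 0)), (pi*x/2, True))


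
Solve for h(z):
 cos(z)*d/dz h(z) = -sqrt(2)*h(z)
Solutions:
 h(z) = C1*(sin(z) - 1)^(sqrt(2)/2)/(sin(z) + 1)^(sqrt(2)/2)


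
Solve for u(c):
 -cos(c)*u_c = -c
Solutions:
 u(c) = C1 + Integral(c/cos(c), c)


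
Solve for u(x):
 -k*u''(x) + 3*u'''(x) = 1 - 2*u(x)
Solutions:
 u(x) = C1*exp(x*(-k^2/(-k^3/27 + sqrt(-k^6 + (243 - k^3)^2)/27 + 9)^(1/3) + 3*k - 9*(-k^3/27 + sqrt(-k^6 + (243 - k^3)^2)/27 + 9)^(1/3))/27) + C2*exp(x*(-4*k^2/((-1 + sqrt(3)*I)*(-k^3/27 + sqrt(-k^6 + (243 - k^3)^2)/27 + 9)^(1/3)) + 6*k + 9*(-k^3/27 + sqrt(-k^6 + (243 - k^3)^2)/27 + 9)^(1/3) - 9*sqrt(3)*I*(-k^3/27 + sqrt(-k^6 + (243 - k^3)^2)/27 + 9)^(1/3))/54) + C3*exp(x*(4*k^2/((1 + sqrt(3)*I)*(-k^3/27 + sqrt(-k^6 + (243 - k^3)^2)/27 + 9)^(1/3)) + 6*k + 9*(-k^3/27 + sqrt(-k^6 + (243 - k^3)^2)/27 + 9)^(1/3) + 9*sqrt(3)*I*(-k^3/27 + sqrt(-k^6 + (243 - k^3)^2)/27 + 9)^(1/3))/54) + 1/2


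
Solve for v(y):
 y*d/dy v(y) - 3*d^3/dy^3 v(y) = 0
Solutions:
 v(y) = C1 + Integral(C2*airyai(3^(2/3)*y/3) + C3*airybi(3^(2/3)*y/3), y)


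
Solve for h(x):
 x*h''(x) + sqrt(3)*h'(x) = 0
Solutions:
 h(x) = C1 + C2*x^(1 - sqrt(3))


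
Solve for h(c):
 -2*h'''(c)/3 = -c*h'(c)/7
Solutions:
 h(c) = C1 + Integral(C2*airyai(14^(2/3)*3^(1/3)*c/14) + C3*airybi(14^(2/3)*3^(1/3)*c/14), c)


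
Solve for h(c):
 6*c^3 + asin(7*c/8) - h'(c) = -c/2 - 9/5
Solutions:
 h(c) = C1 + 3*c^4/2 + c^2/4 + c*asin(7*c/8) + 9*c/5 + sqrt(64 - 49*c^2)/7


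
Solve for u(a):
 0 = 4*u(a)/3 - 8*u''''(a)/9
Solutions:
 u(a) = C1*exp(-2^(3/4)*3^(1/4)*a/2) + C2*exp(2^(3/4)*3^(1/4)*a/2) + C3*sin(2^(3/4)*3^(1/4)*a/2) + C4*cos(2^(3/4)*3^(1/4)*a/2)


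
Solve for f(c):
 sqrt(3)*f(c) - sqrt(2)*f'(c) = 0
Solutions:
 f(c) = C1*exp(sqrt(6)*c/2)


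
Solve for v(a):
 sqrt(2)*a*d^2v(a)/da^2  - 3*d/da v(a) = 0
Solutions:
 v(a) = C1 + C2*a^(1 + 3*sqrt(2)/2)


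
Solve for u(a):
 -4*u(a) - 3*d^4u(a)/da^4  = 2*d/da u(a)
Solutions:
 u(a) = (C1*sin(sqrt(3)*a*sqrt(Abs(8*2^(2/3)/(3 + sqrt(1015)*I)^(1/3) - 2*2^(5/6)*sqrt(3)/sqrt(8*2^(1/3)/(3 + sqrt(1015)*I)^(1/3) + (3 + sqrt(1015)*I)^(1/3)) + 2^(1/3)*(3 + sqrt(1015)*I)^(1/3)))/6) + C2*cos(sqrt(3)*a*sqrt(8*2^(2/3)/(3 + sqrt(1015)*I)^(1/3) - 2*2^(5/6)*sqrt(3)/sqrt(8*2^(1/3)/(3 + sqrt(1015)*I)^(1/3) + (3 + sqrt(1015)*I)^(1/3)) + 2^(1/3)*(3 + sqrt(1015)*I)^(1/3))/6))*exp(-2^(1/6)*sqrt(3)*a*sqrt(8*2^(1/3)/(3 + sqrt(1015)*I)^(1/3) + (3 + sqrt(1015)*I)^(1/3))/6) + (C3*sin(sqrt(3)*a*sqrt(Abs(8*2^(2/3)/(3 + sqrt(1015)*I)^(1/3) + 2*2^(5/6)*sqrt(3)/sqrt(8*2^(1/3)/(3 + sqrt(1015)*I)^(1/3) + (3 + sqrt(1015)*I)^(1/3)) + 2^(1/3)*(3 + sqrt(1015)*I)^(1/3)))/6) + C4*cos(sqrt(3)*a*sqrt(8*2^(2/3)/(3 + sqrt(1015)*I)^(1/3) + 2*2^(5/6)*sqrt(3)/sqrt(8*2^(1/3)/(3 + sqrt(1015)*I)^(1/3) + (3 + sqrt(1015)*I)^(1/3)) + 2^(1/3)*(3 + sqrt(1015)*I)^(1/3))/6))*exp(2^(1/6)*sqrt(3)*a*sqrt(8*2^(1/3)/(3 + sqrt(1015)*I)^(1/3) + (3 + sqrt(1015)*I)^(1/3))/6)


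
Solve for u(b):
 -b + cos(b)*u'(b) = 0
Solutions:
 u(b) = C1 + Integral(b/cos(b), b)


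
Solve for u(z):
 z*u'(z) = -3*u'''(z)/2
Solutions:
 u(z) = C1 + Integral(C2*airyai(-2^(1/3)*3^(2/3)*z/3) + C3*airybi(-2^(1/3)*3^(2/3)*z/3), z)


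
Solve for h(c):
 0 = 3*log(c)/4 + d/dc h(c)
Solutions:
 h(c) = C1 - 3*c*log(c)/4 + 3*c/4


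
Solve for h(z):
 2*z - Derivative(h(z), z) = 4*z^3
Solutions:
 h(z) = C1 - z^4 + z^2


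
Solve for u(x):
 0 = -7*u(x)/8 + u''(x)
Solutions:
 u(x) = C1*exp(-sqrt(14)*x/4) + C2*exp(sqrt(14)*x/4)


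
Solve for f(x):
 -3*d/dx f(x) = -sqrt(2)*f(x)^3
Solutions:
 f(x) = -sqrt(6)*sqrt(-1/(C1 + sqrt(2)*x))/2
 f(x) = sqrt(6)*sqrt(-1/(C1 + sqrt(2)*x))/2


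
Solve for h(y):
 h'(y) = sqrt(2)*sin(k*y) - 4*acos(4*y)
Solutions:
 h(y) = C1 - 4*y*acos(4*y) + sqrt(1 - 16*y^2) + sqrt(2)*Piecewise((-cos(k*y)/k, Ne(k, 0)), (0, True))


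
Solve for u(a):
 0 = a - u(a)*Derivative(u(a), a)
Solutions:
 u(a) = -sqrt(C1 + a^2)
 u(a) = sqrt(C1 + a^2)


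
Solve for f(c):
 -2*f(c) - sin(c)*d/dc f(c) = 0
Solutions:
 f(c) = C1*(cos(c) + 1)/(cos(c) - 1)


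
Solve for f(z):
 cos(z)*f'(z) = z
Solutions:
 f(z) = C1 + Integral(z/cos(z), z)


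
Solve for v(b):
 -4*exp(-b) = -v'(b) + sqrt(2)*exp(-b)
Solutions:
 v(b) = C1 - 4*exp(-b) - sqrt(2)*exp(-b)


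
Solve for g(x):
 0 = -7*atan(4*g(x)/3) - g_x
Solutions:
 Integral(1/atan(4*_y/3), (_y, g(x))) = C1 - 7*x


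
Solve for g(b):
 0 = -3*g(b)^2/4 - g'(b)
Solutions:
 g(b) = 4/(C1 + 3*b)


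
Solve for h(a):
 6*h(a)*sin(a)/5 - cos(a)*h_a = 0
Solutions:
 h(a) = C1/cos(a)^(6/5)


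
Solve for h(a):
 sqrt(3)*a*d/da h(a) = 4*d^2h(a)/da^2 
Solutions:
 h(a) = C1 + C2*erfi(sqrt(2)*3^(1/4)*a/4)


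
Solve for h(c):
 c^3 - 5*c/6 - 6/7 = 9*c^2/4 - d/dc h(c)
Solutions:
 h(c) = C1 - c^4/4 + 3*c^3/4 + 5*c^2/12 + 6*c/7


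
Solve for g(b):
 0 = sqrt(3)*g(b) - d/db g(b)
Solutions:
 g(b) = C1*exp(sqrt(3)*b)


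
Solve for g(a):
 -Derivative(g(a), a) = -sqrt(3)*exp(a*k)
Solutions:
 g(a) = C1 + sqrt(3)*exp(a*k)/k


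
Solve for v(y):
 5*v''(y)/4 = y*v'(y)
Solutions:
 v(y) = C1 + C2*erfi(sqrt(10)*y/5)


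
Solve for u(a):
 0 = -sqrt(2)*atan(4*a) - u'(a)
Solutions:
 u(a) = C1 - sqrt(2)*(a*atan(4*a) - log(16*a^2 + 1)/8)


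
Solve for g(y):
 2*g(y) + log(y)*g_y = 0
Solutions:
 g(y) = C1*exp(-2*li(y))


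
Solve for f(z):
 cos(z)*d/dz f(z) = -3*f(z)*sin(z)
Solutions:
 f(z) = C1*cos(z)^3


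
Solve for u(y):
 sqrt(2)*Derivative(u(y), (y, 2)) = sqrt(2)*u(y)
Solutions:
 u(y) = C1*exp(-y) + C2*exp(y)


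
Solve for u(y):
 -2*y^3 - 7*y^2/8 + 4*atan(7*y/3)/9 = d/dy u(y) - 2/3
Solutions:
 u(y) = C1 - y^4/2 - 7*y^3/24 + 4*y*atan(7*y/3)/9 + 2*y/3 - 2*log(49*y^2 + 9)/21


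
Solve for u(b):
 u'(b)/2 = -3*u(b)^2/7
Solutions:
 u(b) = 7/(C1 + 6*b)


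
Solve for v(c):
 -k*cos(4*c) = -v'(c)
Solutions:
 v(c) = C1 + k*sin(4*c)/4


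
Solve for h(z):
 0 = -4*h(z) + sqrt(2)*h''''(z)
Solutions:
 h(z) = C1*exp(-2^(3/8)*z) + C2*exp(2^(3/8)*z) + C3*sin(2^(3/8)*z) + C4*cos(2^(3/8)*z)


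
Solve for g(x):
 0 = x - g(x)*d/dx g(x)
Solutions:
 g(x) = -sqrt(C1 + x^2)
 g(x) = sqrt(C1 + x^2)


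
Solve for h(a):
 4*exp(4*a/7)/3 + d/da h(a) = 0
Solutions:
 h(a) = C1 - 7*exp(4*a/7)/3


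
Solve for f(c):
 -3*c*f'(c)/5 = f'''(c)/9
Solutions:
 f(c) = C1 + Integral(C2*airyai(-3*5^(2/3)*c/5) + C3*airybi(-3*5^(2/3)*c/5), c)


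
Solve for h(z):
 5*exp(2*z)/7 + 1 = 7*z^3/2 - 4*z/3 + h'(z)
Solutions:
 h(z) = C1 - 7*z^4/8 + 2*z^2/3 + z + 5*exp(2*z)/14


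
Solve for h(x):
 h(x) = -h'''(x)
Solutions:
 h(x) = C3*exp(-x) + (C1*sin(sqrt(3)*x/2) + C2*cos(sqrt(3)*x/2))*exp(x/2)


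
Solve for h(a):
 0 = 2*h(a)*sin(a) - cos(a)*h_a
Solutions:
 h(a) = C1/cos(a)^2


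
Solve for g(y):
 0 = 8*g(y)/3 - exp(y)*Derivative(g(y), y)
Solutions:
 g(y) = C1*exp(-8*exp(-y)/3)


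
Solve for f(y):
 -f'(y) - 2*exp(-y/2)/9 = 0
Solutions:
 f(y) = C1 + 4*exp(-y/2)/9


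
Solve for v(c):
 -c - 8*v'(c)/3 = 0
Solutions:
 v(c) = C1 - 3*c^2/16


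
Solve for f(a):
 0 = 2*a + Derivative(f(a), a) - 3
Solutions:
 f(a) = C1 - a^2 + 3*a


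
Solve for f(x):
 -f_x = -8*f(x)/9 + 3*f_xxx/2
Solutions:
 f(x) = C1*exp(2^(1/3)*x*(-(4 + 3*sqrt(2))^(1/3) + 2^(1/3)/(4 + 3*sqrt(2))^(1/3))/6)*sin(2^(1/3)*sqrt(3)*x*(2^(1/3)/(4 + 3*sqrt(2))^(1/3) + (4 + 3*sqrt(2))^(1/3))/6) + C2*exp(2^(1/3)*x*(-(4 + 3*sqrt(2))^(1/3) + 2^(1/3)/(4 + 3*sqrt(2))^(1/3))/6)*cos(2^(1/3)*sqrt(3)*x*(2^(1/3)/(4 + 3*sqrt(2))^(1/3) + (4 + 3*sqrt(2))^(1/3))/6) + C3*exp(-2^(1/3)*x*(-(4 + 3*sqrt(2))^(1/3) + 2^(1/3)/(4 + 3*sqrt(2))^(1/3))/3)


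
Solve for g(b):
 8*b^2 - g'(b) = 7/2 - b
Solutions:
 g(b) = C1 + 8*b^3/3 + b^2/2 - 7*b/2


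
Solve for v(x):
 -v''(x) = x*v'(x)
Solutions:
 v(x) = C1 + C2*erf(sqrt(2)*x/2)


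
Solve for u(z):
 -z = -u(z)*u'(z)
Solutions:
 u(z) = -sqrt(C1 + z^2)
 u(z) = sqrt(C1 + z^2)


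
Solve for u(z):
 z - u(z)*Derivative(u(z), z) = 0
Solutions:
 u(z) = -sqrt(C1 + z^2)
 u(z) = sqrt(C1 + z^2)


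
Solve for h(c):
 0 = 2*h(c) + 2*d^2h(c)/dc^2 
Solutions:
 h(c) = C1*sin(c) + C2*cos(c)


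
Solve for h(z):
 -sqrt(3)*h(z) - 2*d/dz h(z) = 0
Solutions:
 h(z) = C1*exp(-sqrt(3)*z/2)


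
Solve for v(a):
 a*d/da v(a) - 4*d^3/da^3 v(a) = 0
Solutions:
 v(a) = C1 + Integral(C2*airyai(2^(1/3)*a/2) + C3*airybi(2^(1/3)*a/2), a)


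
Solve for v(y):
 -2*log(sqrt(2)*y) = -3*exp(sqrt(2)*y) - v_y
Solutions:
 v(y) = C1 + 2*y*log(y) + y*(-2 + log(2)) - 3*sqrt(2)*exp(sqrt(2)*y)/2


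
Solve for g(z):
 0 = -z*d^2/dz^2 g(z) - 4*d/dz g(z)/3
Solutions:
 g(z) = C1 + C2/z^(1/3)


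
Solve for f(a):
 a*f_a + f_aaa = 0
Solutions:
 f(a) = C1 + Integral(C2*airyai(-a) + C3*airybi(-a), a)


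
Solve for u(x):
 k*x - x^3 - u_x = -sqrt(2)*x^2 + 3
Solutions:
 u(x) = C1 + k*x^2/2 - x^4/4 + sqrt(2)*x^3/3 - 3*x


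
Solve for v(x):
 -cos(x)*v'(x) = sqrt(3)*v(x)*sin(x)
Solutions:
 v(x) = C1*cos(x)^(sqrt(3))


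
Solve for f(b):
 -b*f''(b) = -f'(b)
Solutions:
 f(b) = C1 + C2*b^2


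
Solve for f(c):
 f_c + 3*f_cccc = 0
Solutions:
 f(c) = C1 + C4*exp(-3^(2/3)*c/3) + (C2*sin(3^(1/6)*c/2) + C3*cos(3^(1/6)*c/2))*exp(3^(2/3)*c/6)


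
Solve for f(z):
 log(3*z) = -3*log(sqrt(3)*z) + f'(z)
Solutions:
 f(z) = C1 + 4*z*log(z) - 4*z + 5*z*log(3)/2


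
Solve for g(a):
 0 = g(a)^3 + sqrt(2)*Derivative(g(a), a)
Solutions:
 g(a) = -sqrt(-1/(C1 - sqrt(2)*a))
 g(a) = sqrt(-1/(C1 - sqrt(2)*a))


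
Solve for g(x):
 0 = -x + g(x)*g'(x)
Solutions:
 g(x) = -sqrt(C1 + x^2)
 g(x) = sqrt(C1 + x^2)


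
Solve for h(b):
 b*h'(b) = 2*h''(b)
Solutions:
 h(b) = C1 + C2*erfi(b/2)


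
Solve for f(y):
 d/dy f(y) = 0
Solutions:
 f(y) = C1


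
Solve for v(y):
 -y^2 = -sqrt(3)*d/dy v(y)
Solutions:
 v(y) = C1 + sqrt(3)*y^3/9


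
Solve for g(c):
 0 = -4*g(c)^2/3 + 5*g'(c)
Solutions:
 g(c) = -15/(C1 + 4*c)


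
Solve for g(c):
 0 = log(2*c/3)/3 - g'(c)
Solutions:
 g(c) = C1 + c*log(c)/3 - c*log(3)/3 - c/3 + c*log(2)/3


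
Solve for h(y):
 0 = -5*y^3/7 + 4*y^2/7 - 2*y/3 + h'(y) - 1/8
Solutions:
 h(y) = C1 + 5*y^4/28 - 4*y^3/21 + y^2/3 + y/8


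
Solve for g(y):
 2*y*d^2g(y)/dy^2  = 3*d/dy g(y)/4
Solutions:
 g(y) = C1 + C2*y^(11/8)


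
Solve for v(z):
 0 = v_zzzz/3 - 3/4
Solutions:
 v(z) = C1 + C2*z + C3*z^2 + C4*z^3 + 3*z^4/32


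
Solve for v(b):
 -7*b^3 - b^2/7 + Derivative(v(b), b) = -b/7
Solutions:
 v(b) = C1 + 7*b^4/4 + b^3/21 - b^2/14


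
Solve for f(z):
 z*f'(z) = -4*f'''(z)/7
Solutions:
 f(z) = C1 + Integral(C2*airyai(-14^(1/3)*z/2) + C3*airybi(-14^(1/3)*z/2), z)


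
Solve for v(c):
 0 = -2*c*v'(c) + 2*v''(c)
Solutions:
 v(c) = C1 + C2*erfi(sqrt(2)*c/2)


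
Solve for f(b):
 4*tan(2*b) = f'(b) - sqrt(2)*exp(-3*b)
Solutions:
 f(b) = C1 + log(tan(2*b)^2 + 1) - sqrt(2)*exp(-3*b)/3


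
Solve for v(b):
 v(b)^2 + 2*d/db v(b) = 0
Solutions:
 v(b) = 2/(C1 + b)


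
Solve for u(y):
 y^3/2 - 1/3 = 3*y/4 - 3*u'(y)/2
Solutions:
 u(y) = C1 - y^4/12 + y^2/4 + 2*y/9


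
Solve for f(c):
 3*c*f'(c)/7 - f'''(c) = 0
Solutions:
 f(c) = C1 + Integral(C2*airyai(3^(1/3)*7^(2/3)*c/7) + C3*airybi(3^(1/3)*7^(2/3)*c/7), c)


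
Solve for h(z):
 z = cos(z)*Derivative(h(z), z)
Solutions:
 h(z) = C1 + Integral(z/cos(z), z)


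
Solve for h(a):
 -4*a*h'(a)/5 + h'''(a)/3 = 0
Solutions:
 h(a) = C1 + Integral(C2*airyai(12^(1/3)*5^(2/3)*a/5) + C3*airybi(12^(1/3)*5^(2/3)*a/5), a)


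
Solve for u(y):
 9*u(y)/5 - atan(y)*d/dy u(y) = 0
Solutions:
 u(y) = C1*exp(9*Integral(1/atan(y), y)/5)


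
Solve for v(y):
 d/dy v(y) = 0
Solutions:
 v(y) = C1


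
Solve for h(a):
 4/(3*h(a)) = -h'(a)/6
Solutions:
 h(a) = -sqrt(C1 - 16*a)
 h(a) = sqrt(C1 - 16*a)


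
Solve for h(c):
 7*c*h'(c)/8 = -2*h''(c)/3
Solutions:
 h(c) = C1 + C2*erf(sqrt(42)*c/8)


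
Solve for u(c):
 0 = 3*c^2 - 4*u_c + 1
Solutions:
 u(c) = C1 + c^3/4 + c/4


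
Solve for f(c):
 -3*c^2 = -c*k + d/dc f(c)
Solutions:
 f(c) = C1 - c^3 + c^2*k/2


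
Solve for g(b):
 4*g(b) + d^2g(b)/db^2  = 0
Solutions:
 g(b) = C1*sin(2*b) + C2*cos(2*b)


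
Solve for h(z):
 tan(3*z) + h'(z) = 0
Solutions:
 h(z) = C1 + log(cos(3*z))/3


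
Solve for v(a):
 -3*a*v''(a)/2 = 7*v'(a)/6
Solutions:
 v(a) = C1 + C2*a^(2/9)


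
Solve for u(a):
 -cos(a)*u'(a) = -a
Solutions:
 u(a) = C1 + Integral(a/cos(a), a)


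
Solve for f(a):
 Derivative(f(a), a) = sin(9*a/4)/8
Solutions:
 f(a) = C1 - cos(9*a/4)/18


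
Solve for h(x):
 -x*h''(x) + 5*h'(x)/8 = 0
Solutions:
 h(x) = C1 + C2*x^(13/8)


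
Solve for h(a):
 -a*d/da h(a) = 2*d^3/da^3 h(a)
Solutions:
 h(a) = C1 + Integral(C2*airyai(-2^(2/3)*a/2) + C3*airybi(-2^(2/3)*a/2), a)


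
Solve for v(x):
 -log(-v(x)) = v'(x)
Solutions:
 -li(-v(x)) = C1 - x


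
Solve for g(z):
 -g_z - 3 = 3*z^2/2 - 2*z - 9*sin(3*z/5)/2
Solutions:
 g(z) = C1 - z^3/2 + z^2 - 3*z - 15*cos(3*z/5)/2


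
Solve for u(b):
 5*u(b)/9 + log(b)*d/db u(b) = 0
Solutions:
 u(b) = C1*exp(-5*li(b)/9)


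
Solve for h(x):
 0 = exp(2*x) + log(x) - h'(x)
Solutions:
 h(x) = C1 + x*log(x) - x + exp(2*x)/2


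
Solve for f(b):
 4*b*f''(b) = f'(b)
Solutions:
 f(b) = C1 + C2*b^(5/4)


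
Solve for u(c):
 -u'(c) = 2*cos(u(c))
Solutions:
 u(c) = pi - asin((C1 + exp(4*c))/(C1 - exp(4*c)))
 u(c) = asin((C1 + exp(4*c))/(C1 - exp(4*c)))


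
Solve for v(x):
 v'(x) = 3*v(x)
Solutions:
 v(x) = C1*exp(3*x)


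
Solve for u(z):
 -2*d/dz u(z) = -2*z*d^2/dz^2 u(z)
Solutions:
 u(z) = C1 + C2*z^2


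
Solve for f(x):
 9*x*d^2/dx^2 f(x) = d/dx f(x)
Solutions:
 f(x) = C1 + C2*x^(10/9)


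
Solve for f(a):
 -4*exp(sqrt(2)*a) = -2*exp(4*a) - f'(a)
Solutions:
 f(a) = C1 - exp(4*a)/2 + 2*sqrt(2)*exp(sqrt(2)*a)


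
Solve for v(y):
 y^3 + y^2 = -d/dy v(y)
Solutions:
 v(y) = C1 - y^4/4 - y^3/3


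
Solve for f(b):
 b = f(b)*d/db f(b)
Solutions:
 f(b) = -sqrt(C1 + b^2)
 f(b) = sqrt(C1 + b^2)


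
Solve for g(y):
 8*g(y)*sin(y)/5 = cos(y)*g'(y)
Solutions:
 g(y) = C1/cos(y)^(8/5)


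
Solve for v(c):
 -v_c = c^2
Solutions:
 v(c) = C1 - c^3/3


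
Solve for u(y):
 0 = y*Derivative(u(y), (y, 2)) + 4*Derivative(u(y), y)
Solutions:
 u(y) = C1 + C2/y^3


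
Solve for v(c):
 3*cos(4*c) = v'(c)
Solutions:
 v(c) = C1 + 3*sin(4*c)/4


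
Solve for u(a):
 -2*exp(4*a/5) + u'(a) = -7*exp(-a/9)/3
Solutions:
 u(a) = C1 + 5*exp(4*a/5)/2 + 21*exp(-a/9)


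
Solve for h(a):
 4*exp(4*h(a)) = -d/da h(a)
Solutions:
 h(a) = log(-I*(1/(C1 + 16*a))^(1/4))
 h(a) = log(I*(1/(C1 + 16*a))^(1/4))
 h(a) = log(-(1/(C1 + 16*a))^(1/4))
 h(a) = log(1/(C1 + 16*a))/4


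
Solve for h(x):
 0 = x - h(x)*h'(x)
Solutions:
 h(x) = -sqrt(C1 + x^2)
 h(x) = sqrt(C1 + x^2)


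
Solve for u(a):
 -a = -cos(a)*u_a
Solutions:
 u(a) = C1 + Integral(a/cos(a), a)


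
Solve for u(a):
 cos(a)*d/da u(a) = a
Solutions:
 u(a) = C1 + Integral(a/cos(a), a)


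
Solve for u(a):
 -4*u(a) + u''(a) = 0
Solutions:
 u(a) = C1*exp(-2*a) + C2*exp(2*a)


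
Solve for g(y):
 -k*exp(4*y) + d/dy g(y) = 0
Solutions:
 g(y) = C1 + k*exp(4*y)/4


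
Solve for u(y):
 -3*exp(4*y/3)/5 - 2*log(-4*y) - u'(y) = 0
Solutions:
 u(y) = C1 - 2*y*log(-y) + 2*y*(1 - 2*log(2)) - 9*exp(4*y/3)/20


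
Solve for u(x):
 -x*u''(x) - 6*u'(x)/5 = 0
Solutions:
 u(x) = C1 + C2/x^(1/5)


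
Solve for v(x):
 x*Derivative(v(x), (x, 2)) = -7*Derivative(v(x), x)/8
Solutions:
 v(x) = C1 + C2*x^(1/8)


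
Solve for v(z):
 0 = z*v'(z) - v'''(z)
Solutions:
 v(z) = C1 + Integral(C2*airyai(z) + C3*airybi(z), z)


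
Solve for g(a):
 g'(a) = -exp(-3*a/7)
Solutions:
 g(a) = C1 + 7*exp(-3*a/7)/3


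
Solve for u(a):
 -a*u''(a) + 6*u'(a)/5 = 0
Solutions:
 u(a) = C1 + C2*a^(11/5)


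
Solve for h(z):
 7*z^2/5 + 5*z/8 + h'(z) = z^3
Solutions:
 h(z) = C1 + z^4/4 - 7*z^3/15 - 5*z^2/16


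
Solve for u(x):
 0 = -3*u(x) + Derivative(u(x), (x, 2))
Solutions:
 u(x) = C1*exp(-sqrt(3)*x) + C2*exp(sqrt(3)*x)


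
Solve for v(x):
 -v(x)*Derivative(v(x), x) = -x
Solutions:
 v(x) = -sqrt(C1 + x^2)
 v(x) = sqrt(C1 + x^2)


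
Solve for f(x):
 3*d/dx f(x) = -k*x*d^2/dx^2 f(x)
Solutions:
 f(x) = C1 + x^(((re(k) - 3)*re(k) + im(k)^2)/(re(k)^2 + im(k)^2))*(C2*sin(3*log(x)*Abs(im(k))/(re(k)^2 + im(k)^2)) + C3*cos(3*log(x)*im(k)/(re(k)^2 + im(k)^2)))


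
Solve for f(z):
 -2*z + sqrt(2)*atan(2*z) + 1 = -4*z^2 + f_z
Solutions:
 f(z) = C1 + 4*z^3/3 - z^2 + z + sqrt(2)*(z*atan(2*z) - log(4*z^2 + 1)/4)


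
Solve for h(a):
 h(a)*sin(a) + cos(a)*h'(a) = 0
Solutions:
 h(a) = C1*cos(a)


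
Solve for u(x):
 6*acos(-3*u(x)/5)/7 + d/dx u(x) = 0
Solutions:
 Integral(1/acos(-3*_y/5), (_y, u(x))) = C1 - 6*x/7


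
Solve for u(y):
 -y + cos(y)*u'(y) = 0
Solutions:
 u(y) = C1 + Integral(y/cos(y), y)


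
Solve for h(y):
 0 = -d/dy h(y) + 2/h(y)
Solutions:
 h(y) = -sqrt(C1 + 4*y)
 h(y) = sqrt(C1 + 4*y)


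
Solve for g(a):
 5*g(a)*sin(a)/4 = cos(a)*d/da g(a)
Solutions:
 g(a) = C1/cos(a)^(5/4)


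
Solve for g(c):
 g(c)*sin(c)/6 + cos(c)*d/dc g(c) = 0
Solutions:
 g(c) = C1*cos(c)^(1/6)


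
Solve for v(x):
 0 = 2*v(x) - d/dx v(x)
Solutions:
 v(x) = C1*exp(2*x)


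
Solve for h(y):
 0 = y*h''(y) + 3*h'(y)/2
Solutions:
 h(y) = C1 + C2/sqrt(y)


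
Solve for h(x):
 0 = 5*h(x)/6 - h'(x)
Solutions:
 h(x) = C1*exp(5*x/6)


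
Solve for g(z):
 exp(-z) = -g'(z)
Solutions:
 g(z) = C1 + exp(-z)


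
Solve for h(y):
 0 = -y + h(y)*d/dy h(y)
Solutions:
 h(y) = -sqrt(C1 + y^2)
 h(y) = sqrt(C1 + y^2)


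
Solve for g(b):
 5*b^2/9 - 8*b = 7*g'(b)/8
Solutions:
 g(b) = C1 + 40*b^3/189 - 32*b^2/7


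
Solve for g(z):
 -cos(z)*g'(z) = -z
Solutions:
 g(z) = C1 + Integral(z/cos(z), z)


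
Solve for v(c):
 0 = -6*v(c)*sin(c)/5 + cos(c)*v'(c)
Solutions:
 v(c) = C1/cos(c)^(6/5)


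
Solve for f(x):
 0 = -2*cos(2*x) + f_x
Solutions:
 f(x) = C1 + sin(2*x)


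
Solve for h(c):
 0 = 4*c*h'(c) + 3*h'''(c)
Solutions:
 h(c) = C1 + Integral(C2*airyai(-6^(2/3)*c/3) + C3*airybi(-6^(2/3)*c/3), c)


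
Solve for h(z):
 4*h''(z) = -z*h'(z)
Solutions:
 h(z) = C1 + C2*erf(sqrt(2)*z/4)


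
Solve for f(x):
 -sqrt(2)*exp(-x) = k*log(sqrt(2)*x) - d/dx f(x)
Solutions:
 f(x) = C1 + k*x*log(x) + k*x*(-1 + log(2)/2) - sqrt(2)*exp(-x)


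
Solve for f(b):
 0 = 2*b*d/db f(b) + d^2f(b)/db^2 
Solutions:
 f(b) = C1 + C2*erf(b)


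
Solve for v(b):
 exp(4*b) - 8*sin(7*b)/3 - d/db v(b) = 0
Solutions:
 v(b) = C1 + exp(4*b)/4 + 8*cos(7*b)/21


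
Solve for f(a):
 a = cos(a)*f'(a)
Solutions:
 f(a) = C1 + Integral(a/cos(a), a)


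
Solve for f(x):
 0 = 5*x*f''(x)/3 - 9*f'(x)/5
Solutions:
 f(x) = C1 + C2*x^(52/25)


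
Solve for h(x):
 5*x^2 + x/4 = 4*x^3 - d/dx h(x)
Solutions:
 h(x) = C1 + x^4 - 5*x^3/3 - x^2/8


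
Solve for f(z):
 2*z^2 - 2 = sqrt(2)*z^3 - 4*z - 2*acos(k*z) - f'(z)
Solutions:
 f(z) = C1 + sqrt(2)*z^4/4 - 2*z^3/3 - 2*z^2 + 2*z - 2*Piecewise((z*acos(k*z) - sqrt(-k^2*z^2 + 1)/k, Ne(k, 0)), (pi*z/2, True))


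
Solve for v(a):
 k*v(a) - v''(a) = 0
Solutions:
 v(a) = C1*exp(-a*sqrt(k)) + C2*exp(a*sqrt(k))


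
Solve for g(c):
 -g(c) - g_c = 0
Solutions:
 g(c) = C1*exp(-c)


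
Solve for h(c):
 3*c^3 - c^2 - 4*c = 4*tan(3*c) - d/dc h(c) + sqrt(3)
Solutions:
 h(c) = C1 - 3*c^4/4 + c^3/3 + 2*c^2 + sqrt(3)*c - 4*log(cos(3*c))/3


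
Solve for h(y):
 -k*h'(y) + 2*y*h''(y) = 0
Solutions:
 h(y) = C1 + y^(re(k)/2 + 1)*(C2*sin(log(y)*Abs(im(k))/2) + C3*cos(log(y)*im(k)/2))


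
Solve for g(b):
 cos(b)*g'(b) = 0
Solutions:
 g(b) = C1


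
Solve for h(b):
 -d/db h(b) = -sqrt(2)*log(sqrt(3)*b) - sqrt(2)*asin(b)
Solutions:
 h(b) = C1 + sqrt(2)*b*(log(b) - 1) + sqrt(2)*b*log(3)/2 + sqrt(2)*(b*asin(b) + sqrt(1 - b^2))


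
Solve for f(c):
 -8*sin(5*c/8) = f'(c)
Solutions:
 f(c) = C1 + 64*cos(5*c/8)/5


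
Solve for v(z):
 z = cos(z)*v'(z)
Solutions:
 v(z) = C1 + Integral(z/cos(z), z)


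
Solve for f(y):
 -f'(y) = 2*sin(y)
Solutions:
 f(y) = C1 + 2*cos(y)


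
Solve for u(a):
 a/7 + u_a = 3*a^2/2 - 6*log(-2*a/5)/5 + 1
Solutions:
 u(a) = C1 + a^3/2 - a^2/14 - 6*a*log(-a)/5 + a*(-6*log(2) + 6*log(5) + 11)/5


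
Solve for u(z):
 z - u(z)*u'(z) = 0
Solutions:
 u(z) = -sqrt(C1 + z^2)
 u(z) = sqrt(C1 + z^2)


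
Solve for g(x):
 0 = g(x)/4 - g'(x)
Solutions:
 g(x) = C1*exp(x/4)


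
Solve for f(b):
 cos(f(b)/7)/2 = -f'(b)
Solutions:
 b/2 - 7*log(sin(f(b)/7) - 1)/2 + 7*log(sin(f(b)/7) + 1)/2 = C1


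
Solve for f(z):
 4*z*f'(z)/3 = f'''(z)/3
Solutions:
 f(z) = C1 + Integral(C2*airyai(2^(2/3)*z) + C3*airybi(2^(2/3)*z), z)


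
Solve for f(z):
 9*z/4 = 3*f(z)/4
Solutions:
 f(z) = 3*z


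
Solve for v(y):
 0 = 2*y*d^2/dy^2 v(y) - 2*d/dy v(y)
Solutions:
 v(y) = C1 + C2*y^2


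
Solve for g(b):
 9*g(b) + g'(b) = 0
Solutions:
 g(b) = C1*exp(-9*b)


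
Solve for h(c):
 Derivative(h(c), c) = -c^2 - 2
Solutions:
 h(c) = C1 - c^3/3 - 2*c


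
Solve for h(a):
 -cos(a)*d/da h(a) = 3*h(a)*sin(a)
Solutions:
 h(a) = C1*cos(a)^3


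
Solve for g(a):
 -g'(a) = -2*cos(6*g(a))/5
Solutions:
 -2*a/5 - log(sin(6*g(a)) - 1)/12 + log(sin(6*g(a)) + 1)/12 = C1


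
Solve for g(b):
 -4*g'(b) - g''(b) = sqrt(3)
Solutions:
 g(b) = C1 + C2*exp(-4*b) - sqrt(3)*b/4


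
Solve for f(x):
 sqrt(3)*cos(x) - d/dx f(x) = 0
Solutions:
 f(x) = C1 + sqrt(3)*sin(x)


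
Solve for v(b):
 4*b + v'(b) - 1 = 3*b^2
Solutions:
 v(b) = C1 + b^3 - 2*b^2 + b


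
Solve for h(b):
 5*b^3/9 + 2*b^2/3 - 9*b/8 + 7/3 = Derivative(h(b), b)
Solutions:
 h(b) = C1 + 5*b^4/36 + 2*b^3/9 - 9*b^2/16 + 7*b/3


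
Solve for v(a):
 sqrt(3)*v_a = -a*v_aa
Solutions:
 v(a) = C1 + C2*a^(1 - sqrt(3))


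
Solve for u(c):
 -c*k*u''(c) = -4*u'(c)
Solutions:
 u(c) = C1 + c^(((re(k) + 4)*re(k) + im(k)^2)/(re(k)^2 + im(k)^2))*(C2*sin(4*log(c)*Abs(im(k))/(re(k)^2 + im(k)^2)) + C3*cos(4*log(c)*im(k)/(re(k)^2 + im(k)^2)))


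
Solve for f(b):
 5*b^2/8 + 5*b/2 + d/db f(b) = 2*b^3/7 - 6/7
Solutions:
 f(b) = C1 + b^4/14 - 5*b^3/24 - 5*b^2/4 - 6*b/7


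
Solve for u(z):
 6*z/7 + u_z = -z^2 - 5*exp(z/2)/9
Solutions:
 u(z) = C1 - z^3/3 - 3*z^2/7 - 10*exp(z/2)/9


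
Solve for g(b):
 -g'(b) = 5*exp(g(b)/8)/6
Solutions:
 g(b) = 8*log(1/(C1 + 5*b)) + 8*log(48)


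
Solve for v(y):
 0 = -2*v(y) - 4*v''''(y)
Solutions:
 v(y) = (C1*sin(2^(1/4)*y/2) + C2*cos(2^(1/4)*y/2))*exp(-2^(1/4)*y/2) + (C3*sin(2^(1/4)*y/2) + C4*cos(2^(1/4)*y/2))*exp(2^(1/4)*y/2)


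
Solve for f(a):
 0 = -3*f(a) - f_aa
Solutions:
 f(a) = C1*sin(sqrt(3)*a) + C2*cos(sqrt(3)*a)


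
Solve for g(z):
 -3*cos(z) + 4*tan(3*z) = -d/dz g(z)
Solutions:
 g(z) = C1 + 4*log(cos(3*z))/3 + 3*sin(z)


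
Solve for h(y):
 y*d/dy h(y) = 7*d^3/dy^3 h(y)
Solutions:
 h(y) = C1 + Integral(C2*airyai(7^(2/3)*y/7) + C3*airybi(7^(2/3)*y/7), y)


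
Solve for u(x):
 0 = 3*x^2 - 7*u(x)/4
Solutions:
 u(x) = 12*x^2/7


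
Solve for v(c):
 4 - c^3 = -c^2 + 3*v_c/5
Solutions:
 v(c) = C1 - 5*c^4/12 + 5*c^3/9 + 20*c/3


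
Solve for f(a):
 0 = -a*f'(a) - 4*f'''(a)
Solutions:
 f(a) = C1 + Integral(C2*airyai(-2^(1/3)*a/2) + C3*airybi(-2^(1/3)*a/2), a)


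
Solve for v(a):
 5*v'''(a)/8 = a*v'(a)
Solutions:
 v(a) = C1 + Integral(C2*airyai(2*5^(2/3)*a/5) + C3*airybi(2*5^(2/3)*a/5), a)


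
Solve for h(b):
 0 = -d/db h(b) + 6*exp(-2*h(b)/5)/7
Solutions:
 h(b) = 5*log(-sqrt(C1 + 6*b)) - 5*log(35) + 5*log(70)/2
 h(b) = 5*log(C1 + 6*b)/2 - 5*log(35) + 5*log(70)/2


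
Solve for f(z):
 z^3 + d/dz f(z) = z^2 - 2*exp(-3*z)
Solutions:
 f(z) = C1 - z^4/4 + z^3/3 + 2*exp(-3*z)/3


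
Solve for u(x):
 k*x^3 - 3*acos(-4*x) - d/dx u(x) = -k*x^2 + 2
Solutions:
 u(x) = C1 + k*x^4/4 + k*x^3/3 - 3*x*acos(-4*x) - 2*x - 3*sqrt(1 - 16*x^2)/4


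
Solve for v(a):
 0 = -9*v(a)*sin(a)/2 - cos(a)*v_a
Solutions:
 v(a) = C1*cos(a)^(9/2)


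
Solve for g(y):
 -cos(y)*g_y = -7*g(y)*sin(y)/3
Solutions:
 g(y) = C1/cos(y)^(7/3)


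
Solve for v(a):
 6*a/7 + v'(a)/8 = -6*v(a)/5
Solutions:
 v(a) = C1*exp(-48*a/5) - 5*a/7 + 25/336


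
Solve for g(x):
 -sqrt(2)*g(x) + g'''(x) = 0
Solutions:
 g(x) = C3*exp(2^(1/6)*x) + (C1*sin(2^(1/6)*sqrt(3)*x/2) + C2*cos(2^(1/6)*sqrt(3)*x/2))*exp(-2^(1/6)*x/2)


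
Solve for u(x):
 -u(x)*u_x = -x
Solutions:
 u(x) = -sqrt(C1 + x^2)
 u(x) = sqrt(C1 + x^2)


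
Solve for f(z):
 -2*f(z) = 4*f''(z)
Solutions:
 f(z) = C1*sin(sqrt(2)*z/2) + C2*cos(sqrt(2)*z/2)


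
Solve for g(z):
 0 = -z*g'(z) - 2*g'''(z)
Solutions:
 g(z) = C1 + Integral(C2*airyai(-2^(2/3)*z/2) + C3*airybi(-2^(2/3)*z/2), z)
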